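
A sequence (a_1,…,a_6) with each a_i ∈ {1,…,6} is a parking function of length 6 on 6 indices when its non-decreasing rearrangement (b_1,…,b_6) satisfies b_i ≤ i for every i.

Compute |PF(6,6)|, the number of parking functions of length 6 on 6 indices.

16807

|PF(6,6)| = (7−6)·7^(6−1) = 1×16807 = 16807 (Pollak)
Example (3,2,1,6,1,3) → sorted (1,1,2,3,3,6): b_i ≤ i ∀i, a PF.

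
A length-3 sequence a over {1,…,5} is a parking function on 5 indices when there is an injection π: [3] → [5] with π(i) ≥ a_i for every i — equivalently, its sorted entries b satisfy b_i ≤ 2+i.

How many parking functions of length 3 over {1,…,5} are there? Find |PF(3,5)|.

108

#PF = (6−3)·6^(3−1) = 3·36 = 108 (Pollak)
Check (3,1,2) → sorted (1,2,3): b_i ≤ 2+i ∀i, a PF.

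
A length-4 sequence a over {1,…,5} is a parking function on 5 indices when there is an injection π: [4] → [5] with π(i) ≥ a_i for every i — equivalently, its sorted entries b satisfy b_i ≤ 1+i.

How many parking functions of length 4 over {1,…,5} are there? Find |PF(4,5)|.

|PF| = (5+1−4)·(5+1)^{4−1} = 2×216 = 432 (Konheim–Weiss)
Example (2,5,2,3) → sorted (2,2,3,5): b_i ≤ 1+i ∀i, a PF.

432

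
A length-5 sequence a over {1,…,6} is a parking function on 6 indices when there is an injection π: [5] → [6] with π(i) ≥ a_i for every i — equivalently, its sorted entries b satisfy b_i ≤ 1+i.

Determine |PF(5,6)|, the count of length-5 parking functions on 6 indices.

4802

#PF = (6+1−5)·(6+1)^{5−1} = 2·2401 = 4802
Example (2,1,5,6,2) → sorted (1,2,2,5,6): b_i ≤ 1+i ∀i, a PF.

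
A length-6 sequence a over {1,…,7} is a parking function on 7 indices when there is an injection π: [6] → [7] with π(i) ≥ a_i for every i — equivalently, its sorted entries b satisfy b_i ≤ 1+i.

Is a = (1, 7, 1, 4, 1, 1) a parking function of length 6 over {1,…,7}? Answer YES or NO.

YES

Sorted: b = (1, 1, 1, 1, 4, 7).
  b_1=1 ≤ 2
  b_2=1 ≤ 3
  b_3=1 ≤ 4
  b_4=1 ≤ 5
  b_5=4 ≤ 6
  b_6=7 ≤ 7
All bounds hold ⇒ YES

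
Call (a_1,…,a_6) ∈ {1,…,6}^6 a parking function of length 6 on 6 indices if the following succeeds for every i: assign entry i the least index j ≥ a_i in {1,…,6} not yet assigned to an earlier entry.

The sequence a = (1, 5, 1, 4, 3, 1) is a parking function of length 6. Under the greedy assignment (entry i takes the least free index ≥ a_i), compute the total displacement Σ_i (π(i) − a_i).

6

Σπ(i) = 1+…+6 = 21; Σa = 1+5+1+4+3+1 = 15; disp = 21−15 = 6.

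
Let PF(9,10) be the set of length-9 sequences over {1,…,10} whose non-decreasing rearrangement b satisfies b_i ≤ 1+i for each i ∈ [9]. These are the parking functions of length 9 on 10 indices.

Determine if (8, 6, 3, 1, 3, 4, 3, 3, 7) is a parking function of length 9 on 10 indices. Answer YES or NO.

YES

Sorted: b = (1, 3, 3, 3, 3, 4, 6, 7, 8).
  b_1=1 ≤ 2
  b_2=3 ≤ 3
  b_3=3 ≤ 4
  b_4=3 ≤ 5
  b_5=3 ≤ 6
  b_6=4 ≤ 7
  b_7=6 ≤ 8
  b_8=7 ≤ 9
  b_9=8 ≤ 10
All bounds hold ⇒ YES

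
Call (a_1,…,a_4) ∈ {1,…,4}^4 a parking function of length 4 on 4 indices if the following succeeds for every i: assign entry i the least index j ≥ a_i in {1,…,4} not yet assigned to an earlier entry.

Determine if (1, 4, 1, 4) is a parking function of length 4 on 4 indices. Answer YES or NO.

Sorted: b = (1, 1, 4, 4).
  b_1=1 ≤ 1
  b_2=1 ≤ 2
  b_3=4 > 3
  fails at i=3 ⇒ NO

NO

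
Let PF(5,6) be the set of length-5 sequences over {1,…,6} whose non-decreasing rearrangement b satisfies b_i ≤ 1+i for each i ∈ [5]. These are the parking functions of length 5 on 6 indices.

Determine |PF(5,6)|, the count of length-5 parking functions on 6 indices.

4802

|PF(5,6)| = (6−5+1)·(6+1)^(5−1) = 2·2401 = 4802 (Pollak)
E.g. (6,2,3,2,4) → sorted (2,2,3,4,6): b_i ≤ 1+i ∀i, a PF.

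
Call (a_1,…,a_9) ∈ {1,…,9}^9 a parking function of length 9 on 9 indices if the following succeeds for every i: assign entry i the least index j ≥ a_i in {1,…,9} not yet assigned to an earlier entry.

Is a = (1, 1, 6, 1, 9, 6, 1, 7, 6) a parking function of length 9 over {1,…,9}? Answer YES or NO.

Rearranged: b = (1, 1, 1, 1, 6, 6, 6, 7, 9).
  b_1=1 ≤ 1
  b_2=1 ≤ 2
  b_3=1 ≤ 3
  b_4=1 ≤ 4
  b_5=6 > 5
  fails at i=5 ⇒ NO

NO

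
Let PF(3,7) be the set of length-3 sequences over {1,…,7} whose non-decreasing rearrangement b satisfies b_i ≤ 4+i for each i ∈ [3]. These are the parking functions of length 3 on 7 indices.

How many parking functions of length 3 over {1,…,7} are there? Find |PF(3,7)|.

#PF = 5·8^2 = 5×64 = 320 [KW]
E.g. (1,3,4) → sorted (1,3,4): b_i ≤ 4+i ∀i, a PF.

320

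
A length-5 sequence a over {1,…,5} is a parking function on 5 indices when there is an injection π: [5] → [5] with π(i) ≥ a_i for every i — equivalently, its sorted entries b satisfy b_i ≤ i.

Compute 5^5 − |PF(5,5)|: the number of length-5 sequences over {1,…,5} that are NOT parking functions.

#PF = (5−5+1)·(5+1)^(5−1) = 1·1296 = 1296 (Konheim–Weiss)
E.g. (3,5,5,4,2) → sorted (2,3,4,5,5): b_1=2>1, not a PF.
Total 3125; non-PF = 3125−1296 = 1829

1829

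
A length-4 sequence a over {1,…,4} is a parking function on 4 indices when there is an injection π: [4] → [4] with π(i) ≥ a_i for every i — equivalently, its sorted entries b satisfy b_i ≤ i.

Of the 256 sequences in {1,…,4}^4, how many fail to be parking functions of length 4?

131

#PF = (4−4+1)·(4+1)^(4−1) = 1 · 125 = 125 [KW]
Check (4,3,4,4) → sorted (3,4,4,4): b_1=3>1, not a PF.
4^4 − 125 = 256 − 125 = 131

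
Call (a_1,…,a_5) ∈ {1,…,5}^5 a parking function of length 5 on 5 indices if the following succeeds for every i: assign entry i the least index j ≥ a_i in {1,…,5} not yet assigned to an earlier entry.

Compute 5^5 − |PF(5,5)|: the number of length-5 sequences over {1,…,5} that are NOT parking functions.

1829

|PF(5,5)| = (5−5+1)·(5+1)^(5−1) = 1 · 1296 = 1296 (Konheim–Weiss)
Check (4,5,5,5,4) → sorted (4,4,5,5,5): b_1=4>1, not a PF.
5^5 − 1296 = 3125 − 1296 = 1829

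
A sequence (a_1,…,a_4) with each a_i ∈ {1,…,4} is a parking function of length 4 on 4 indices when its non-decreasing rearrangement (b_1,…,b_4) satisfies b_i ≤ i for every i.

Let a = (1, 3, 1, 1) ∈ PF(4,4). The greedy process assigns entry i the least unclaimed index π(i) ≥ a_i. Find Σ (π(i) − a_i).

Σπ = 4·5/2 = 10 (π permutes [4]); Σa = 1+3+1+1 = 6; disp = 10−6 = 4.

4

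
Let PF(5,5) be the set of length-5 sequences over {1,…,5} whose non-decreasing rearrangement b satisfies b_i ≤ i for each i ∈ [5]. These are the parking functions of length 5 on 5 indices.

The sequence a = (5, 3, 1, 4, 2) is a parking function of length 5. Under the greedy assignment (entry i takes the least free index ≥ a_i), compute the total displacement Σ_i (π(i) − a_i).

Σπ = 5·6/2 = 15 (π permutes [5]); Σa = 5+3+1+4+2 = 15; disp = 15−15 = 0.

0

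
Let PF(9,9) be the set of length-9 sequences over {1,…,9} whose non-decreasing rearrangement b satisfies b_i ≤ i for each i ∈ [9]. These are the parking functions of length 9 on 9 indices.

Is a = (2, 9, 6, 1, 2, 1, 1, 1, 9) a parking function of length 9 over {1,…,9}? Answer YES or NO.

NO

Rearranged: b = (1, 1, 1, 1, 2, 2, 6, 9, 9).
  b_1=1 ≤ 1
  b_2=1 ≤ 2
  b_3=1 ≤ 3
  b_4=1 ≤ 4
  b_5=2 ≤ 5
  b_6=2 ≤ 6
  b_7=6 ≤ 7
  b_8=9 > 8
  fails at i=8 ⇒ NO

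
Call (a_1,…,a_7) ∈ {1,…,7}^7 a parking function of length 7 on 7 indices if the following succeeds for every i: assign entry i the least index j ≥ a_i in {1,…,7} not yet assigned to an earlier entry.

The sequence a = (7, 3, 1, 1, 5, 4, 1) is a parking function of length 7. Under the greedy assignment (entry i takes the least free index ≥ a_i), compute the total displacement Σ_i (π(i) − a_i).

Σπ = 28 ({1..7} each once); Σa = 7+3+1+1+5+4+1 = 22; disp = 28−22 = 6.

6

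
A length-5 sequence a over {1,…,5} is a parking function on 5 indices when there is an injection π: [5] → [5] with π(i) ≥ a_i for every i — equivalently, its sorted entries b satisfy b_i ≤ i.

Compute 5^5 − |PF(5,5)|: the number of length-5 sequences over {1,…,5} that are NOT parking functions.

1829

Count = (5+1−5)·(5+1)^{5−1} = 1 · 1296 = 1296 (Pollak)
One tuple (5,5,3,2,4) → sorted (2,3,4,5,5): b_1=2>1, not a PF.
So 3125 − 1296 = 1829 fail.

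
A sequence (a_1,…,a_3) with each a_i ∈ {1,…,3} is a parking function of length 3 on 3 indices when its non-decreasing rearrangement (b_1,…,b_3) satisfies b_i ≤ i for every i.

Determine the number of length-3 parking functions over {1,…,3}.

Count = (4−3)·4^(3−1) = 1×16 = 16 (Konheim–Weiss)
Example (2,1,1) → sorted (1,1,2): b_i ≤ i ∀i, a PF.

16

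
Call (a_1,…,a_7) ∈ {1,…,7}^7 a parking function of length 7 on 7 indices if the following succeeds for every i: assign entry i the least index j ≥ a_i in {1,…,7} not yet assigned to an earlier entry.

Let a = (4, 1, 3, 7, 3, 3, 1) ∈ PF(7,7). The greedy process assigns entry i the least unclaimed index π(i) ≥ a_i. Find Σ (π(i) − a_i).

6

Σπ = 28 ({1..7} each once); Σa = 4+1+3+7+3+3+1 = 22; disp = 28−22 = 6.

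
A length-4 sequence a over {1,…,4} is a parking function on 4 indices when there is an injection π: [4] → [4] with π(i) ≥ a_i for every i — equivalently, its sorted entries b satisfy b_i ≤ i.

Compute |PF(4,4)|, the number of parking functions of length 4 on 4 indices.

125

|PF(4,4)| = (4+1−4)·(4+1)^{4−1} = 1 · 125 = 125 (Konheim–Weiss)
Check (1,1,1,4) → sorted (1,1,1,4): b_i ≤ i ∀i, a PF.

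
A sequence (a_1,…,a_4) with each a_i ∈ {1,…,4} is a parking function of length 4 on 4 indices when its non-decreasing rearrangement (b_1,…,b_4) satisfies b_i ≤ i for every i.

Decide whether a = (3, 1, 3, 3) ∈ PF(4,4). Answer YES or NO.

NO

Order a: b = (1, 3, 3, 3).
  b_1=1 ≤ 1
  b_2=3 > 2
  fails at i=2 ⇒ NO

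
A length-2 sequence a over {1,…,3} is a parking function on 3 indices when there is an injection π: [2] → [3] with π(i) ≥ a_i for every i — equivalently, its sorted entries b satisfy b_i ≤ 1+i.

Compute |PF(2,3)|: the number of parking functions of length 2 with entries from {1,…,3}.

|PF| = (4−2)·4^(2−1) = 2 · 4 = 8 [KW]
Check (1,2) → sorted (1,2): b_i ≤ 1+i ∀i, a PF.

8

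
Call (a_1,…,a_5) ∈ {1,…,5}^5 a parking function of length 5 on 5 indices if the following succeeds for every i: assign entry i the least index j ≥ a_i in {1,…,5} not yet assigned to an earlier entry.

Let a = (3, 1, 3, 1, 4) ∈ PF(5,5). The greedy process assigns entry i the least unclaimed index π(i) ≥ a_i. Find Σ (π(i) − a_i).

3

Σπ(i) = 1+…+5 = 15; Σa = 3+1+3+1+4 = 12; disp = 15−12 = 3.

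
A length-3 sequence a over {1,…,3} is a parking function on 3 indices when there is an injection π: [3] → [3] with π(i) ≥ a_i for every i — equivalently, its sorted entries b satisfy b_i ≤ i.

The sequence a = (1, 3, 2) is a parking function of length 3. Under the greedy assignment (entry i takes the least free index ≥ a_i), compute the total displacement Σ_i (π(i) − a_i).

Σπ = 6 ({1..3} each once); Σa = 1+3+2 = 6; disp = 6−6 = 0.

0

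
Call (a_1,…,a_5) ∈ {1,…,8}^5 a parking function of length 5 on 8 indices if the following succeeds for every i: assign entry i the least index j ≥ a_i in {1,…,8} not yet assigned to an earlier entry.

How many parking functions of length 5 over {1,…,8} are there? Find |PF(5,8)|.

|PF| = 4·9^4 = 4×6561 = 26244
Example (1,7,2,2,6) → sorted (1,2,2,6,7): b_i ≤ 3+i ∀i, a PF.

26244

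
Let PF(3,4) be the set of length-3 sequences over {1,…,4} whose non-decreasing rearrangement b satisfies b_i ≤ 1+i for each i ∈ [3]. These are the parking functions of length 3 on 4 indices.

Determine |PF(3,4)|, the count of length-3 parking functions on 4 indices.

50

|PF| = (5−3)·5^(3−1) = 2 · 25 = 50
Check (2,2,1) → sorted (1,2,2): b_i ≤ 1+i ∀i, a PF.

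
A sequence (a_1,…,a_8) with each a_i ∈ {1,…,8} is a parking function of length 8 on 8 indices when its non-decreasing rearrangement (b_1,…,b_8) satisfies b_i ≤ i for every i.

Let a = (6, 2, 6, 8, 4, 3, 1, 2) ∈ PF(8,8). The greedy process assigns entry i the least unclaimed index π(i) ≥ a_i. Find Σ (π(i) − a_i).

4

Σπ(i) = 1+…+8 = 36; Σa = 6+2+6+8+4+3+1+2 = 32; disp = 36−32 = 4.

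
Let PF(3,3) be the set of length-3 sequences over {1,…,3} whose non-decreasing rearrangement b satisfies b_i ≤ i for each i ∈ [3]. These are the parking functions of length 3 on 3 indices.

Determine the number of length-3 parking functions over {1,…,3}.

16

|PF| = 1·4^2 = 1×16 = 16 (Pollak)
One tuple (3,1,2) → sorted (1,2,3): b_i ≤ i ∀i, a PF.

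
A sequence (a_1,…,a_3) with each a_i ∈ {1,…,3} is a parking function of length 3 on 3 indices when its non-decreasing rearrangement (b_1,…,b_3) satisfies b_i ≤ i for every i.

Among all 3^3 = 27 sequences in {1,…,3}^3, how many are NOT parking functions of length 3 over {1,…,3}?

11

|PF(3,3)| = (4−3)·4^(3−1) = 1×16 = 16 (Konheim–Weiss)
One tuple (3,3,3) → sorted (3,3,3): b_1=3>1, not a PF.
Total 27; non-PF = 27−16 = 11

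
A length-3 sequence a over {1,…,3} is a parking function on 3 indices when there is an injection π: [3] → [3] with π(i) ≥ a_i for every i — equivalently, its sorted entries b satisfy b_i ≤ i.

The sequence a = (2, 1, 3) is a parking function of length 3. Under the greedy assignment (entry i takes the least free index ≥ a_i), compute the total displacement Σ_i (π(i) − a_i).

Σπ(i) = 1+…+3 = 6; Σa = 2+1+3 = 6; disp = 6−6 = 0.

0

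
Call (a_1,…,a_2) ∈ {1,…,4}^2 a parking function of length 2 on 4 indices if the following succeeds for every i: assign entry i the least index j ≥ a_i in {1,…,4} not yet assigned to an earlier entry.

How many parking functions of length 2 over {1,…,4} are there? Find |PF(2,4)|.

15

#PF = (4−2+1)·(4+1)^(2−1) = 3·5 = 15
E.g. (4,2) → sorted (2,4): b_i ≤ 2+i ∀i, a PF.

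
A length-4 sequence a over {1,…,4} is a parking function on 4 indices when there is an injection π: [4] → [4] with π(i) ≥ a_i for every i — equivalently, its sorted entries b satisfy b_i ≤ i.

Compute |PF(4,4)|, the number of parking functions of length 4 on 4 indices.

|PF(4,4)| = (5−4)·5^(4−1) = 1 · 125 = 125 (Pollak)
Example (2,1,1,2) → sorted (1,1,2,2): b_i ≤ i ∀i, a PF.

125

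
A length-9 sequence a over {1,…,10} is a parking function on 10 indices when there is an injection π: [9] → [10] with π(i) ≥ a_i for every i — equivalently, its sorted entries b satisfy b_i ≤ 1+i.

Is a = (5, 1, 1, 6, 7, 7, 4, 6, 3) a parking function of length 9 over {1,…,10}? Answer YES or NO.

YES

Rearranged: b = (1, 1, 3, 4, 5, 6, 6, 7, 7).
  b_1=1 ≤ 2
  b_2=1 ≤ 3
  b_3=3 ≤ 4
  b_4=4 ≤ 5
  b_5=5 ≤ 6
  b_6=6 ≤ 7
  b_7=6 ≤ 8
  b_8=7 ≤ 9
  b_9=7 ≤ 10
All bounds hold ⇒ YES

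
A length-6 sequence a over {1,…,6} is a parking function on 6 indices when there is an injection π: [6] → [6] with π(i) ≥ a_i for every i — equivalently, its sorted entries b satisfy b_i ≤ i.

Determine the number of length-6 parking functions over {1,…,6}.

16807

|PF| = 1·7^5 = 1×16807 = 16807 (Pollak)
Check (3,2,3,4,1,6) → sorted (1,2,3,3,4,6): b_i ≤ i ∀i, a PF.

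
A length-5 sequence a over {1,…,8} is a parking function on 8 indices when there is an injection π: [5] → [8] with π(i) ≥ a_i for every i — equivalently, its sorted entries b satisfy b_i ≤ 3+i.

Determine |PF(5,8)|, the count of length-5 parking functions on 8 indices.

Count = (8−5+1)·(8+1)^(5−1) = 4·6561 = 26244 [KW]
Example (2,5,6,3,4) → sorted (2,3,4,5,6): b_i ≤ 3+i ∀i, a PF.

26244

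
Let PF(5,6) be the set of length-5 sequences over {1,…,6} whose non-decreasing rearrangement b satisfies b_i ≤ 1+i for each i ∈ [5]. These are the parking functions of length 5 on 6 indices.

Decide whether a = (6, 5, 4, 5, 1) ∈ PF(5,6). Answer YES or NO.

Rearranged: b = (1, 4, 5, 5, 6).
  b_1=1 ≤ 2
  b_2=4 > 3
  fails at i=2 ⇒ NO

NO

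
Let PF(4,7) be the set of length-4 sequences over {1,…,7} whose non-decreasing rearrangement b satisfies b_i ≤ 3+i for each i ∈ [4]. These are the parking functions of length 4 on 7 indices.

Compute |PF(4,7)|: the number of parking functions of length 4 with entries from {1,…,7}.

2048

|PF| = (8−4)·8^(4−1) = 4·512 = 2048
E.g. (3,7,2,1) → sorted (1,2,3,7): b_i ≤ 3+i ∀i, a PF.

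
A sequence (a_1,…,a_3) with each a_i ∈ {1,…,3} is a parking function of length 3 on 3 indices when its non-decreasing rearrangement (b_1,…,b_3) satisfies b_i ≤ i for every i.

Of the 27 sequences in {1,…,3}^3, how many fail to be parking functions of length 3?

11

|PF(3,3)| = (3−3+1)·(3+1)^(3−1) = 1 · 16 = 16
E.g. (3,3,2) → sorted (2,3,3): b_1=2>1, not a PF.
So 27 − 16 = 11 fail.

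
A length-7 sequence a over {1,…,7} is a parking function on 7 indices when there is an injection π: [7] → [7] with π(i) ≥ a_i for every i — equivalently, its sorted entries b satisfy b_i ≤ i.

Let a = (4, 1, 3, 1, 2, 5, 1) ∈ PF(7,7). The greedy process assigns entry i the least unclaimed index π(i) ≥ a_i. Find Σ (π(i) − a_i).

Σπ(i) = 1+…+7 = 28; Σa = 4+1+3+1+2+5+1 = 17; disp = 28−17 = 11.

11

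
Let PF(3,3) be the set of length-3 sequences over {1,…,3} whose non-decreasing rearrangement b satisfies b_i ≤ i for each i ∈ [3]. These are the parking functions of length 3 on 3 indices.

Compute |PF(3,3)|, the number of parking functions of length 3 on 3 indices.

Count = (3+1−3)·(3+1)^{3−1} = 1·16 = 16 [KW]
Example (3,2,1) → sorted (1,2,3): b_i ≤ i ∀i, a PF.

16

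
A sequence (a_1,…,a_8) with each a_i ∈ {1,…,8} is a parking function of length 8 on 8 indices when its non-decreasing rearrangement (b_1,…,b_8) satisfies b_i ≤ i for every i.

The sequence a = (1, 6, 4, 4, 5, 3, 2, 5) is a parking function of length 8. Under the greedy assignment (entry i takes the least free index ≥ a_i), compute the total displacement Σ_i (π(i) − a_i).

Σπ(i) = 1+…+8 = 36; Σa = 1+6+4+4+5+3+2+5 = 30; disp = 36−30 = 6.

6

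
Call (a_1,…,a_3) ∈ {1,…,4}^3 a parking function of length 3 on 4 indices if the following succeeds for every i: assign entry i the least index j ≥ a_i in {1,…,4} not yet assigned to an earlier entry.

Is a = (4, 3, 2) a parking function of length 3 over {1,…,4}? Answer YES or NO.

YES

Order a: b = (2, 3, 4).
  b_1=2 ≤ 2
  b_2=3 ≤ 3
  b_3=4 ≤ 4
All bounds hold ⇒ YES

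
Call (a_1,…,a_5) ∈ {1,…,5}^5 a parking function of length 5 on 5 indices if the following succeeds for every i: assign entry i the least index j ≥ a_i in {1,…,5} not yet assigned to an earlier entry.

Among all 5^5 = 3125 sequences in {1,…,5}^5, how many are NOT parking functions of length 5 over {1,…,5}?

1829

Count = (6−5)·6^(5−1) = 1·1296 = 1296 (Pollak)
Check (1,5,5,5,4) → sorted (1,4,5,5,5): b_2=4>2, not a PF.
Total 3125; non-PF = 3125−1296 = 1829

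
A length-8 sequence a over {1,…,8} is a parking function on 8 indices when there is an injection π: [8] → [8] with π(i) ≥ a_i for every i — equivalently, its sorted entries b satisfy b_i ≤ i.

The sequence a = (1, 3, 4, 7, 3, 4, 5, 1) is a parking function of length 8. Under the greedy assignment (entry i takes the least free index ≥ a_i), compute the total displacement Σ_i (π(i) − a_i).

Σπ(i) = 1+…+8 = 36; Σa = 1+3+4+7+3+4+5+1 = 28; disp = 36−28 = 8.

8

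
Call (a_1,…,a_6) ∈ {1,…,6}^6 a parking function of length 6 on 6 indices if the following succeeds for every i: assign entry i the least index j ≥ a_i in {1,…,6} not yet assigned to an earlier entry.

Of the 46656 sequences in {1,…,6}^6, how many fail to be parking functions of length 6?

29849

|PF(6,6)| = (7−6)·7^(6−1) = 1 · 16807 = 16807
Example (2,6,4,6,5,2) → sorted (2,2,4,5,6,6): b_1=2>1, not a PF.
So 46656 − 16807 = 29849 fail.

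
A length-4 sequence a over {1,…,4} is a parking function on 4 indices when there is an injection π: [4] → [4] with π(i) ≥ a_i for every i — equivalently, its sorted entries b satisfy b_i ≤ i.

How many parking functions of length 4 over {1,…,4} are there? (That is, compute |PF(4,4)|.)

|PF| = 1·5^3 = 1 · 125 = 125 (Pollak)
Check (3,1,2,3) → sorted (1,2,3,3): b_i ≤ i ∀i, a PF.

125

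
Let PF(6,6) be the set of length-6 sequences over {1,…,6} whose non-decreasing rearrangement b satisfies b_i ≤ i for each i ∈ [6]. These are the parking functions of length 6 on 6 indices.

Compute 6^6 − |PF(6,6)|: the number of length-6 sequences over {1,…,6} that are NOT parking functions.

29849

Count = (6−6+1)·(6+1)^(6−1) = 1·16807 = 16807
E.g. (6,6,5,3,1,4) → sorted (1,3,4,5,6,6): b_2=3>2, not a PF.
So 46656 − 16807 = 29849 fail.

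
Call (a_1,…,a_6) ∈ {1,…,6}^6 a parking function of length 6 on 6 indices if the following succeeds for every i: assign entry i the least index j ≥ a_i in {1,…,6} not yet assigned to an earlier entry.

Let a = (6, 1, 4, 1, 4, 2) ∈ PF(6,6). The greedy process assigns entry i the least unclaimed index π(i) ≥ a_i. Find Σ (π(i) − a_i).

Σπ = 6·7/2 = 21 (π permutes [6]); Σa = 6+1+4+1+4+2 = 18; disp = 21−18 = 3.

3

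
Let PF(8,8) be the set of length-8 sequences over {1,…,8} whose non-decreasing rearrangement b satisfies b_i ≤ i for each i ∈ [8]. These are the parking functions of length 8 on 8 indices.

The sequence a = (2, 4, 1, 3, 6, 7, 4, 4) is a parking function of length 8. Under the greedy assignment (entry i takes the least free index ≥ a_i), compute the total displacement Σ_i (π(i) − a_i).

5

Σπ = 36 ({1..8} each once); Σa = 2+4+1+3+6+7+4+4 = 31; disp = 36−31 = 5.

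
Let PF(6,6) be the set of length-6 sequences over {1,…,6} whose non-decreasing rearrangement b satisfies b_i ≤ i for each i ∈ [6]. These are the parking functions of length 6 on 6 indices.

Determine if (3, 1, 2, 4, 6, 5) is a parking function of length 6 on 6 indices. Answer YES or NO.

YES

Rearranged: b = (1, 2, 3, 4, 5, 6).
  b_1=1 ≤ 1
  b_2=2 ≤ 2
  b_3=3 ≤ 3
  b_4=4 ≤ 4
  b_5=5 ≤ 5
  b_6=6 ≤ 6
All bounds hold ⇒ YES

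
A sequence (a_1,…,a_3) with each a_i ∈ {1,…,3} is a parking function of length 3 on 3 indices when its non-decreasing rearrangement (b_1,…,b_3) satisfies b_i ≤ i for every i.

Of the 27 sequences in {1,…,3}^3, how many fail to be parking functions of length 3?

11

|PF| = (3−3+1)·(3+1)^(3−1) = 1×16 = 16 [KW]
Example (2,2,2) → sorted (2,2,2): b_1=2>1, not a PF.
3^3 − 16 = 27 − 16 = 11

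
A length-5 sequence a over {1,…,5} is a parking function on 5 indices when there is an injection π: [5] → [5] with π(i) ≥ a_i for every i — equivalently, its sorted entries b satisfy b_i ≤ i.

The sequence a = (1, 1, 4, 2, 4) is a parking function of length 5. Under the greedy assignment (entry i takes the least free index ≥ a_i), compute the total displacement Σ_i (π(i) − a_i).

3

Σπ = 15 ({1..5} each once); Σa = 1+1+4+2+4 = 12; disp = 15−12 = 3.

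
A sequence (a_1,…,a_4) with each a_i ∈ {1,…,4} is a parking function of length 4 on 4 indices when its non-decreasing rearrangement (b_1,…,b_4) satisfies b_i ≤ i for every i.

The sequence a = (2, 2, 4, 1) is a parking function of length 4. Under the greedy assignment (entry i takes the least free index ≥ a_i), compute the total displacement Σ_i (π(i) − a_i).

1

Σπ = 10 ({1..4} each once); Σa = 2+2+4+1 = 9; disp = 10−9 = 1.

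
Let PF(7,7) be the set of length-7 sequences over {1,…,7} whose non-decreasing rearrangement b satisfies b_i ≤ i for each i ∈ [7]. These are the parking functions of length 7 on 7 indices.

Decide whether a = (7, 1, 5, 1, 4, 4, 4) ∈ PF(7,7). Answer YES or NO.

Sorted: b = (1, 1, 4, 4, 4, 5, 7).
  b_1=1 ≤ 1
  b_2=1 ≤ 2
  b_3=4 > 3
  fails at i=3 ⇒ NO

NO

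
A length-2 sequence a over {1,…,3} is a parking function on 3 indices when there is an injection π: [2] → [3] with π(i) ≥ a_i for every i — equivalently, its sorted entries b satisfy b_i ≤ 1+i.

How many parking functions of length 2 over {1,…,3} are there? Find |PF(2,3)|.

#PF = (3+1−2)·(3+1)^{2−1} = 2×4 = 8 [KW]
Example (1,2) → sorted (1,2): b_i ≤ 1+i ∀i, a PF.

8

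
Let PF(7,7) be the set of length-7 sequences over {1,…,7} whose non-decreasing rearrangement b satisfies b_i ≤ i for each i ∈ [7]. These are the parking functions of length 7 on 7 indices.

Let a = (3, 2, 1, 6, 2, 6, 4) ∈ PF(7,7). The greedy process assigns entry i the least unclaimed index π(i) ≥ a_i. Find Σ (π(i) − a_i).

Σπ(i) = 1+…+7 = 28; Σa = 3+2+1+6+2+6+4 = 24; disp = 28−24 = 4.

4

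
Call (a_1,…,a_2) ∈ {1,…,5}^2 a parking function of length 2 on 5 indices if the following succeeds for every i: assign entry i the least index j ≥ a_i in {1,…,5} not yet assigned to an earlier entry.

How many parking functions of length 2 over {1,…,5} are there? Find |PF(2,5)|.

24

|PF(2,5)| = (5−2+1)·(5+1)^(2−1) = 4·6 = 24 [KW]
Check (2,2) → sorted (2,2): b_i ≤ 3+i ∀i, a PF.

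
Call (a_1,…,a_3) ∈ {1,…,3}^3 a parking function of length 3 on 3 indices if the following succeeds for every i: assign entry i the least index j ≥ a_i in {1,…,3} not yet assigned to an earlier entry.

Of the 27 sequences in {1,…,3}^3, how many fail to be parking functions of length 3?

11

|PF(3,3)| = (4−3)·4^(3−1) = 1 · 16 = 16
Check (2,2,2) → sorted (2,2,2): b_1=2>1, not a PF.
3^3 − 16 = 27 − 16 = 11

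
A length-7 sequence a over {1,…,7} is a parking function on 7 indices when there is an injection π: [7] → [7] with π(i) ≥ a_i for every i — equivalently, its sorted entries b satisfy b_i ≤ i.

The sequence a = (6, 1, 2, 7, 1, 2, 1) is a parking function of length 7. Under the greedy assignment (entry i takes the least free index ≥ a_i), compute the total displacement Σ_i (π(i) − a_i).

8

Σπ = 7·8/2 = 28 (π permutes [7]); Σa = 6+1+2+7+1+2+1 = 20; disp = 28−20 = 8.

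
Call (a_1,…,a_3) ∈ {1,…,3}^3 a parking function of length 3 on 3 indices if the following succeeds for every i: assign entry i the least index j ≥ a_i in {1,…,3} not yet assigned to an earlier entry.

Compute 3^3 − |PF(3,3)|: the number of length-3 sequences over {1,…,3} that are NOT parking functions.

Count = (4−3)·4^(3−1) = 1·16 = 16 (Pollak)
E.g. (2,2,2) → sorted (2,2,2): b_1=2>1, not a PF.
Total 27; non-PF = 27−16 = 11

11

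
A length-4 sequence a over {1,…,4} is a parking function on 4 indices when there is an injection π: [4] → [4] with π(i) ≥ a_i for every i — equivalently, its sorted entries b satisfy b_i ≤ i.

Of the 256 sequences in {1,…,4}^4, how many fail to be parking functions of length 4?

#PF = (4+1−4)·(4+1)^{4−1} = 1×125 = 125
Check (4,3,2,4) → sorted (2,3,4,4): b_1=2>1, not a PF.
So 256 − 125 = 131 fail.

131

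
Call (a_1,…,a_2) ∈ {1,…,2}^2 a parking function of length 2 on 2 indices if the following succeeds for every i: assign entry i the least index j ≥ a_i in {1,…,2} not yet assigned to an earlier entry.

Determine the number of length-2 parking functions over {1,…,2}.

3

|PF(2,2)| = 1·3^1 = 1 · 3 = 3
One tuple (1,2) → sorted (1,2): b_i ≤ i ∀i, a PF.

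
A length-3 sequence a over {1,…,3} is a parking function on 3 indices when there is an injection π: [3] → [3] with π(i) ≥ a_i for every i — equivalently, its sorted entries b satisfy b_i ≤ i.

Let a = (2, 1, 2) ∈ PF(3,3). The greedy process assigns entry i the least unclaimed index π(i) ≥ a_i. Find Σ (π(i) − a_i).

1

Σπ = 6 ({1..3} each once); Σa = 2+1+2 = 5; disp = 6−5 = 1.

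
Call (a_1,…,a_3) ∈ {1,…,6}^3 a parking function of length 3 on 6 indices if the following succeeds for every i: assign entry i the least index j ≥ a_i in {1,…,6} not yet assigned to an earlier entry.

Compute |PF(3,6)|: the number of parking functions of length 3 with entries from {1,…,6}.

#PF = 4·7^2 = 4×49 = 196 [KW]
Example (5,1,5) → sorted (1,5,5): b_i ≤ 3+i ∀i, a PF.

196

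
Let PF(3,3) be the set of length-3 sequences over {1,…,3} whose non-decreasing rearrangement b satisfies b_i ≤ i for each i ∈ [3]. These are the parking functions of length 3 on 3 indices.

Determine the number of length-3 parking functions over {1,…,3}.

|PF(3,3)| = 1·4^2 = 1 · 16 = 16 (Konheim–Weiss)
E.g. (1,3,2) → sorted (1,2,3): b_i ≤ i ∀i, a PF.

16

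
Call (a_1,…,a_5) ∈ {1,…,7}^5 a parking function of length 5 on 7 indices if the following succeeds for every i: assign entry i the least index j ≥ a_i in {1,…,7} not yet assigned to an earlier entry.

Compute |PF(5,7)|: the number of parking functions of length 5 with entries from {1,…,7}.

#PF = (7−5+1)·(7+1)^(5−1) = 3×4096 = 12288 [KW]
Check (3,4,1,1,4) → sorted (1,1,3,4,4): b_i ≤ 2+i ∀i, a PF.

12288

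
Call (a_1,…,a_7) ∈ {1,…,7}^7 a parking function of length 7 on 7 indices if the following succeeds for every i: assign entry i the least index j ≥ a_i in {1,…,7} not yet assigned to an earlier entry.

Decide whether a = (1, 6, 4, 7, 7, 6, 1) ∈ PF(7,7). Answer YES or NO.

NO

Rearranged: b = (1, 1, 4, 6, 6, 7, 7).
  b_1=1 ≤ 1
  b_2=1 ≤ 2
  b_3=4 > 3
  fails at i=3 ⇒ NO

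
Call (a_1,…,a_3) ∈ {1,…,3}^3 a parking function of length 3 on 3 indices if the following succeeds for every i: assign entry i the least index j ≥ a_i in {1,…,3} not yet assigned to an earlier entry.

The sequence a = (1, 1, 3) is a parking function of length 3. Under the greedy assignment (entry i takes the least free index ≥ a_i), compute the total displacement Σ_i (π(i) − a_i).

Σπ = 3·4/2 = 6 (π permutes [3]); Σa = 1+1+3 = 5; disp = 6−5 = 1.

1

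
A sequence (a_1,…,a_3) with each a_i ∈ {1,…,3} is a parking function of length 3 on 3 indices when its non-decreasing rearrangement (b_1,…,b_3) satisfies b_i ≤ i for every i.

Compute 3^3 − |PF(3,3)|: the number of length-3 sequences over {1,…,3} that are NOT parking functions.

|PF| = 1·4^2 = 1·16 = 16 (Pollak)
Example (2,2,2) → sorted (2,2,2): b_1=2>1, not a PF.
So 27 − 16 = 11 fail.

11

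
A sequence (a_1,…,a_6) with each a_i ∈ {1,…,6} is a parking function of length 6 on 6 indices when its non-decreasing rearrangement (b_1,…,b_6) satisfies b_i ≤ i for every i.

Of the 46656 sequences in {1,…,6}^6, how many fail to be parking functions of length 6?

29849

|PF| = 1·7^5 = 1×16807 = 16807 (Konheim–Weiss)
E.g. (5,6,6,5,4,6) → sorted (4,5,5,6,6,6): b_1=4>1, not a PF.
6^6 − 16807 = 46656 − 16807 = 29849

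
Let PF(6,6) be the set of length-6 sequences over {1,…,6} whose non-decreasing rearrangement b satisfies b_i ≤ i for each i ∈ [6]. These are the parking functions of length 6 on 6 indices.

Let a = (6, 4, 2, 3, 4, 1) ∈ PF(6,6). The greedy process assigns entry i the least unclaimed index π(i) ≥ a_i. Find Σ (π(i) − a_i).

1

Σπ(i) = 1+…+6 = 21; Σa = 6+4+2+3+4+1 = 20; disp = 21−20 = 1.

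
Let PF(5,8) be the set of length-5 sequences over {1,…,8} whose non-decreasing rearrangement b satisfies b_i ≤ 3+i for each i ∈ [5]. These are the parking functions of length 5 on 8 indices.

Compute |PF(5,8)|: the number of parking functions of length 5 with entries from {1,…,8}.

|PF| = (8+1−5)·(8+1)^{5−1} = 4 · 6561 = 26244 (Konheim–Weiss)
E.g. (2,7,6,4,6) → sorted (2,4,6,6,7): b_i ≤ 3+i ∀i, a PF.

26244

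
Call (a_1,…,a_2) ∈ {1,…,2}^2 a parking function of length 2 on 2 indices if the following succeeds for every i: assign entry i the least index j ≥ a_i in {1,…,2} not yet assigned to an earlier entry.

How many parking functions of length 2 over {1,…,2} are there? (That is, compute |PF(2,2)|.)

|PF(2,2)| = (2+1−2)·(2+1)^{2−1} = 1·3 = 3 (Konheim–Weiss)
Check (1,2) → sorted (1,2): b_i ≤ i ∀i, a PF.

3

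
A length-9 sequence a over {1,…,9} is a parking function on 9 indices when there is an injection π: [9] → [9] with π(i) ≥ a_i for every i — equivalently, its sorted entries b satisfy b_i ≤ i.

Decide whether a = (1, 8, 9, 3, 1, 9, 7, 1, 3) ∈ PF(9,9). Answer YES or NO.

NO

Sorted: b = (1, 1, 1, 3, 3, 7, 8, 9, 9).
  b_1=1 ≤ 1
  b_2=1 ≤ 2
  b_3=1 ≤ 3
  b_4=3 ≤ 4
  b_5=3 ≤ 5
  b_6=7 > 6
  fails at i=6 ⇒ NO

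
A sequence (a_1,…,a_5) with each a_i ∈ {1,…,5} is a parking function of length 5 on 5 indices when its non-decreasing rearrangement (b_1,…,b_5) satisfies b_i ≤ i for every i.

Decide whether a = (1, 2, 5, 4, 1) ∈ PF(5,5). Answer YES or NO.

Rearranged: b = (1, 1, 2, 4, 5).
  b_1=1 ≤ 1
  b_2=1 ≤ 2
  b_3=2 ≤ 3
  b_4=4 ≤ 4
  b_5=5 ≤ 5
All bounds hold ⇒ YES

YES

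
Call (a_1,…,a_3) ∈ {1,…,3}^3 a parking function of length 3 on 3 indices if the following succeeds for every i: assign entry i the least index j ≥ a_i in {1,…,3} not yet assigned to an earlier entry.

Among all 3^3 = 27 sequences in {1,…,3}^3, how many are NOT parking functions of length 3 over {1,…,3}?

11

Count = 1·4^2 = 1·16 = 16 (Konheim–Weiss)
E.g. (2,3,2) → sorted (2,2,3): b_1=2>1, not a PF.
So 27 − 16 = 11 fail.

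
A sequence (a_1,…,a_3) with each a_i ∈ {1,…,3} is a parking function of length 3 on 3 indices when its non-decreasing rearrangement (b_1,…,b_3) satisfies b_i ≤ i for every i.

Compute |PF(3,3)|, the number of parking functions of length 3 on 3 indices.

16

|PF| = (3−3+1)·(3+1)^(3−1) = 1×16 = 16 (Konheim–Weiss)
One tuple (1,3,1) → sorted (1,1,3): b_i ≤ i ∀i, a PF.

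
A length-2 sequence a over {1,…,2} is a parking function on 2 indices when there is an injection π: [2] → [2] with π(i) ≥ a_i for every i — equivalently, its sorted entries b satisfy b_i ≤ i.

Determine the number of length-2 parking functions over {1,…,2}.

3

|PF| = (2+1−2)·(2+1)^{2−1} = 1·3 = 3 [KW]
Example (1,1) → sorted (1,1): b_i ≤ i ∀i, a PF.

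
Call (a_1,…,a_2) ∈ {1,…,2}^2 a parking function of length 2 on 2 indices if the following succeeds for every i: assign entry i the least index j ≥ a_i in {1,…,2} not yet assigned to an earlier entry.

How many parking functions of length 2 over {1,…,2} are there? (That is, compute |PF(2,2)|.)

|PF| = (2+1−2)·(2+1)^{2−1} = 1×3 = 3 [KW]
One tuple (2,1) → sorted (1,2): b_i ≤ i ∀i, a PF.

3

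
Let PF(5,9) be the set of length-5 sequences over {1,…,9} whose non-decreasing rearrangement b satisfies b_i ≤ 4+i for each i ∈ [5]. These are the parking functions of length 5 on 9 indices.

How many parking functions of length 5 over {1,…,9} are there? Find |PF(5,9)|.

Count = (10−5)·10^(5−1) = 5·10000 = 50000 (Konheim–Weiss)
E.g. (2,8,1,3,5) → sorted (1,2,3,5,8): b_i ≤ 4+i ∀i, a PF.

50000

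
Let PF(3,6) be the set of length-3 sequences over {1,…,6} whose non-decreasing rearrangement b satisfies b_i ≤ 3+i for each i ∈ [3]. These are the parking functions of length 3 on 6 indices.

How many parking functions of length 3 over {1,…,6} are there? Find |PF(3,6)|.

#PF = 4·7^2 = 4 · 49 = 196 [KW]
E.g. (6,3,5) → sorted (3,5,6): b_i ≤ 3+i ∀i, a PF.

196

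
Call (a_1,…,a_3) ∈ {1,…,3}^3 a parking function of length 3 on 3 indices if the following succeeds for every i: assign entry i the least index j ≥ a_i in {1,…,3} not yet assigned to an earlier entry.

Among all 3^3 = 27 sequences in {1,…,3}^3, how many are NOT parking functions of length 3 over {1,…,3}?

11

#PF = (3−3+1)·(3+1)^(3−1) = 1 · 16 = 16 (Pollak)
E.g. (2,3,2) → sorted (2,2,3): b_1=2>1, not a PF.
Total 27; non-PF = 27−16 = 11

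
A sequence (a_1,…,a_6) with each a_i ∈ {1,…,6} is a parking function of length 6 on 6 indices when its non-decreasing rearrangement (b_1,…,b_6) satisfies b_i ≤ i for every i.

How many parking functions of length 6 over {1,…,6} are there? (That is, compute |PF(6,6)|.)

16807

|PF(6,6)| = (6−6+1)·(6+1)^(6−1) = 1·16807 = 16807 [KW]
Check (2,1,2,2,5,6) → sorted (1,2,2,2,5,6): b_i ≤ i ∀i, a PF.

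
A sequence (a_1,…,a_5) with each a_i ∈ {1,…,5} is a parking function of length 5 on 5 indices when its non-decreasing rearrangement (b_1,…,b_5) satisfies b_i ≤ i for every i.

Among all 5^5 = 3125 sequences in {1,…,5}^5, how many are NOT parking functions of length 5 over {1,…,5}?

|PF| = 1·6^4 = 1·1296 = 1296
E.g. (5,1,4,1,5) → sorted (1,1,4,5,5): b_3=4>3, not a PF.
5^5 − 1296 = 3125 − 1296 = 1829

1829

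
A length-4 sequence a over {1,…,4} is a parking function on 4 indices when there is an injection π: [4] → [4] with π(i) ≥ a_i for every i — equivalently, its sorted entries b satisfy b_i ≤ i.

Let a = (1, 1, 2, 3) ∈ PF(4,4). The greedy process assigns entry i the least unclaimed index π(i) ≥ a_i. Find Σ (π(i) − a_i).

3

Σπ = 4·5/2 = 10 (π permutes [4]); Σa = 1+1+2+3 = 7; disp = 10−7 = 3.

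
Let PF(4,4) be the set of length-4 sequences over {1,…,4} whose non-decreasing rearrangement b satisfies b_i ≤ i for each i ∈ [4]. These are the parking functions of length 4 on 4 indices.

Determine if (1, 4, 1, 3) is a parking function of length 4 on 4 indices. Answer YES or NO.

Order a: b = (1, 1, 3, 4).
  b_1=1 ≤ 1
  b_2=1 ≤ 2
  b_3=3 ≤ 3
  b_4=4 ≤ 4
All bounds hold ⇒ YES

YES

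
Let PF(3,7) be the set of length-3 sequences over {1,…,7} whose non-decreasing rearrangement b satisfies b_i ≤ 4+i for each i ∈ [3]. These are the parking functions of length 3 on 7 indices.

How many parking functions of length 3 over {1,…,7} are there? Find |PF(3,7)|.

320

#PF = (7+1−3)·(7+1)^{3−1} = 5·64 = 320
E.g. (7,2,2) → sorted (2,2,7): b_i ≤ 4+i ∀i, a PF.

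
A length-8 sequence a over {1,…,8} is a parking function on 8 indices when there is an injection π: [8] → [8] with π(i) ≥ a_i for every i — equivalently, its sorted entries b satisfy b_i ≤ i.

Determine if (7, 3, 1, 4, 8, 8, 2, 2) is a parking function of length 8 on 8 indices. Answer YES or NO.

Order a: b = (1, 2, 2, 3, 4, 7, 8, 8).
  b_1=1 ≤ 1
  b_2=2 ≤ 2
  b_3=2 ≤ 3
  b_4=3 ≤ 4
  b_5=4 ≤ 5
  b_6=7 > 6
  fails at i=6 ⇒ NO

NO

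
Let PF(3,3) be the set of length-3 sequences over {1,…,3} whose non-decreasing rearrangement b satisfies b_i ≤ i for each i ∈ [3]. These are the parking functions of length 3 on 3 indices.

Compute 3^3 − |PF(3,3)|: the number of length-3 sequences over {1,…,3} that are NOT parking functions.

|PF(3,3)| = 1·4^2 = 1×16 = 16
E.g. (3,3,1) → sorted (1,3,3): b_2=3>2, not a PF.
3^3 − 16 = 27 − 16 = 11

11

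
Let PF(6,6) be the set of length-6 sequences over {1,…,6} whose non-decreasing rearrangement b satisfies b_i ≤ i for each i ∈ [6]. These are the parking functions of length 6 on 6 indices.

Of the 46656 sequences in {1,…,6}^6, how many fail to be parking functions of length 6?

29849

Count = (7−6)·7^(6−1) = 1×16807 = 16807 (Pollak)
E.g. (3,5,6,4,5,3) → sorted (3,3,4,5,5,6): b_1=3>1, not a PF.
Total 46656; non-PF = 46656−16807 = 29849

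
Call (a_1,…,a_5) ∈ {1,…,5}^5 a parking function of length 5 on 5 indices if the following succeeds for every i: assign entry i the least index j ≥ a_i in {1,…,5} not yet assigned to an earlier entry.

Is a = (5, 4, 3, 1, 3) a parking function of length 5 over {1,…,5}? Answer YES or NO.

Sorted: b = (1, 3, 3, 4, 5).
  b_1=1 ≤ 1
  b_2=3 > 2
  fails at i=2 ⇒ NO

NO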